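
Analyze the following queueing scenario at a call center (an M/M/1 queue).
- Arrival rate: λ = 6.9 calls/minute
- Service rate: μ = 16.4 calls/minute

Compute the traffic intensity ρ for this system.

Server utilization: ρ = λ/μ
ρ = 6.9/16.4 = 0.4207
The server is busy 42.07% of the time.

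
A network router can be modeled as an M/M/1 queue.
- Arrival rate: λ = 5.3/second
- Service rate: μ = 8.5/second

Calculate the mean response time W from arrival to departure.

First, compute utilization: ρ = λ/μ = 5.3/8.5 = 0.6235
For M/M/1: W = 1/(μ-λ)
W = 1/(8.5-5.3) = 1/3.20
W = 0.3125 seconds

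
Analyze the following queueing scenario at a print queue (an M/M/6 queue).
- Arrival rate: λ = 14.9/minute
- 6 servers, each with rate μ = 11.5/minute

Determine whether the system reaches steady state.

Stability requires ρ = λ/(cμ) < 1
ρ = 14.9/(6 × 11.5) = 14.9/69.00 = 0.2159
Since 0.2159 < 1, the system is STABLE.
The servers are busy 21.59% of the time.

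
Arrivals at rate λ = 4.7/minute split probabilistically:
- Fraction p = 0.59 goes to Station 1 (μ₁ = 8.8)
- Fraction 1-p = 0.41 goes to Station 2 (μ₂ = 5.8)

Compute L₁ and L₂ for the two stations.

Effective rates: λ₁ = 4.7×0.59 = 2.773, λ₂ = 4.7×0.41 = 1.927
Station 1: ρ₁ = 2.773/8.8 = 0.3151, L₁ = ρ₁/(1-ρ₁) = 0.3151/(1-0.3151) = 0.4601
Station 2: ρ₂ = 1.927/5.8 = 0.3322, L₂ = ρ₂/(1-ρ₂) = 0.3322/(1-0.3322) = 0.4975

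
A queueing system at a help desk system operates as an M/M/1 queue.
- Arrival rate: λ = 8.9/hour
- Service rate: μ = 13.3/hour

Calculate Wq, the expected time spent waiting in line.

First, compute utilization: ρ = λ/μ = 8.9/13.3 = 0.6692
For M/M/1: Wq = λ/(μ(μ-λ))
Wq = 8.9/(13.3 × (13.3-8.9))
Wq = 8.9/(13.3 × 4.40)
Wq = 0.1521 hours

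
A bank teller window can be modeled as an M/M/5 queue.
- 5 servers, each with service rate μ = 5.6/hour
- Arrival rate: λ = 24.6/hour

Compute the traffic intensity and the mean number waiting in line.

Traffic intensity: ρ = λ/(cμ) = 24.6/(5×5.6) = 0.8786
Since ρ = 0.8786 < 1, system is stable.
Offered load a = λ/μ = cρ = 24.6/5.6 = 4.3929
P₀ = [ Σₙ₌₀^4 aⁿ/n! + a^5/(5!(1-ρ)) ]⁻¹
Σ = a^0/0! + a^1/1! + a^2/2! + a^3/3! + a^4/4! = 1.0000 + 4.3929 + 9.6486 + 14.1283 + 15.5159 = 44.6857
a^5/(5!(1-ρ)) = 1635.8196/(120 × 0.1214286) = 112.2621
P₀ = 1/(44.6857 + 112.2621) = 0.006372
Lq = P₀·a^5·ρ / (5!(1-ρ)²) = 0.00637155 × 1635.8196 × 0.878571 / (120 × 0.0147449) = 5.1753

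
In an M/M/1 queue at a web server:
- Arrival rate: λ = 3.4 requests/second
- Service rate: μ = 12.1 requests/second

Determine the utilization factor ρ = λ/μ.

Server utilization: ρ = λ/μ
ρ = 3.4/12.1 = 0.2810
The server is busy 28.10% of the time.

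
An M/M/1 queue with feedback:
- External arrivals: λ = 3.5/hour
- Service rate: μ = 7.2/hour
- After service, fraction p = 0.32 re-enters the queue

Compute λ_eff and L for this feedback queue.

Effective arrival rate: λ_eff = λ/(1-p) = 3.5/(1-0.32) = 3.5/0.68 = 5.14706
ρ = λ_eff/μ = 5.14706/7.2 = 0.71487
L = ρ/(1-ρ) = 0.71487/(1-0.71487) = 2.5072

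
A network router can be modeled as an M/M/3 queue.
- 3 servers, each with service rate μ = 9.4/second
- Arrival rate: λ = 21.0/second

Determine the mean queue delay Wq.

Traffic intensity: ρ = λ/(cμ) = 21.0/(3×9.4) = 0.7447
Since ρ = 0.7447 < 1, system is stable.
Offered load a = λ/μ = cρ = 21.0/9.4 = 2.2340
P₀ = [ Σₙ₌₀^2 aⁿ/n! + a^3/(3!(1-ρ)) ]⁻¹
Σ = a^0/0! + a^1/1! + a^2/2! = 1.0000 + 2.2340 + 2.4955 = 5.7295
a^3/(3!(1-ρ)) = 11.1500/(6 × 0.255319) = 7.2785
P₀ = 1/(5.7295 + 7.2785) = 0.07688
Lq = P₀·a^3·ρ / (3!(1-ρ)²) = 0.076876 × 11.1500 × 0.74468 / (6 × 0.065188) = 1.6320
Wq = Lq/λ = 1.6320/21.0 = 0.07771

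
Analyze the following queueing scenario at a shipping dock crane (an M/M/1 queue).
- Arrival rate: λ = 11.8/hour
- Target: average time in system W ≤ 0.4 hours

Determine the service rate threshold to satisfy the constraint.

For M/M/1: W = 1/(μ-λ)
Need W ≤ 0.4, so 1/(μ-λ) ≤ 0.4
μ - λ ≥ 1/0.4 = 2.5000
μ ≥ 11.8 + 2.5000 = 14.3000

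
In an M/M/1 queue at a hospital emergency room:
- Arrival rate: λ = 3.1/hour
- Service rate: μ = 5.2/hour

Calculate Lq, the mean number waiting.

ρ = λ/μ = 3.1/5.2 = 0.5962
For M/M/1: Lq = λ²/(μ(μ-λ))
Lq = 9.61/(5.2 × 2.10)
Lq = 0.8800 patients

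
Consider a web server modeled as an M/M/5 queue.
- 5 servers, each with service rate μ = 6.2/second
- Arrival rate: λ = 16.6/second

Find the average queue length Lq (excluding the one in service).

Traffic intensity: ρ = λ/(cμ) = 16.6/(5×6.2) = 0.5355
Since ρ = 0.5355 < 1, system is stable.
Offered load a = λ/μ = cρ = 16.6/6.2 = 2.6774
P₀ = [ Σₙ₌₀^4 aⁿ/n! + a^5/(5!(1-ρ)) ]⁻¹
Σ = a^0/0! + a^1/1! + a^2/2! + a^3/3! + a^4/4! = 1.0000 + 2.6774 + 3.5843 + 3.1989 + 2.1412 = 12.6018
a^5/(5!(1-ρ)) = 137.5885/(120 × 0.46452) = 2.4683
P₀ = 1/(12.6018 + 2.4683) = 0.06636
Lq = P₀·a^5·ρ / (5!(1-ρ)²) = 0.06636 × 137.5885 × 0.5355 / (120 × 0.2158) = 0.1888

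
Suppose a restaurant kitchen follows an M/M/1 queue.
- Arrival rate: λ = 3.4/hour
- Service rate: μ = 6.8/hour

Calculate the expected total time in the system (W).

First, compute utilization: ρ = λ/μ = 3.4/6.8 = 0.5000
For M/M/1: W = 1/(μ-λ)
W = 1/(6.8-3.4) = 1/3.40
W = 0.2941 hours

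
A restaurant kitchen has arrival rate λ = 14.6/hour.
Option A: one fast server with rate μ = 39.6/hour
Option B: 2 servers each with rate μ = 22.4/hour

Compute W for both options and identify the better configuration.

Option A: single server μ = 39.6 (M/M/1)
  ρ_A = 14.6/39.6 = 0.3687
  W_A = 1/(μ-λ) = 1/(39.6-14.6) = 1/25.00 = 0.04000

Option B: 2 servers μ = 22.4 (M/M/2)
  ρ_B = λ/(cμ) = 14.6/(2×22.4) = 0.3259
  Offered load a = λ/μ = cρ = 14.6/22.4 = 0.6518
  P₀ = [ Σₙ₌₀^1 aⁿ/n! + a^2/(2!(1-ρ)) ]⁻¹
  Σ = a^0/0! + a^1/1! = 1.0000 + 0.6518 = 1.6518
  a^2/(2!(1-ρ)) = 0.4248/(2 × 0.6741) = 0.3151
  P₀ = 1/(1.6518 + 0.3151) = 0.5084
  Lq = P₀·a^2·ρ / (2!(1-ρ)²) = 0.5084 × 0.4248 × 0.3259 / (2 × 0.4544) = 0.07745
  Wq_B = Lq/λ = 0.077449/14.6 = 0.0053047
  W_B = Wq_B + 1/μ = 0.0053047 + 0.044643 = 0.04995

Since W_A = 0.04000 < W_B = 0.04995, Option A (single fast server) has the shorter time in system.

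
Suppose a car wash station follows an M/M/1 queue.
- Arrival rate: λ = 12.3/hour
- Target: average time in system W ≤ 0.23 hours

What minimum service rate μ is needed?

For M/M/1: W = 1/(μ-λ)
Need W ≤ 0.23, so 1/(μ-λ) ≤ 0.23
μ - λ ≥ 1/0.23 = 4.3478
μ ≥ 12.3 + 4.3478 = 16.6478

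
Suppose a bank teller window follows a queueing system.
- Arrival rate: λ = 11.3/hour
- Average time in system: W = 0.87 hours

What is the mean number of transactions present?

Little's Law: L = λW
L = 11.3 × 0.87 = 9.8310 transactions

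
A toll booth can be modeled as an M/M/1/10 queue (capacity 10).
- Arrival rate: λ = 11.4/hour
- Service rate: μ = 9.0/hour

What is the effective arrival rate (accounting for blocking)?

ρ = λ/μ = 11.4/9.0 = 1.26667
P₀ = (1-ρ)/(1-ρ^(K+1)) = (1-1.26667)/(1-1.26667^11) = -0.2667/-12.4679 = 0.02139
P_K = P₀×ρ^K = 0.02139 × 1.26667^10 = 0.02139 × 10.6325 = 0.2274
λ_eff = λ(1-P_K) = 11.4 × (1 - 0.22741) = 11.4 × 0.77259 = 8.8075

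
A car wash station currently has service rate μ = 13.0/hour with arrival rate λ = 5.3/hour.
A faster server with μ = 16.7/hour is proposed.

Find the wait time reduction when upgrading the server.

System 1: ρ₁ = 5.3/13.0 = 0.4077, W₁ = 1/(13.0-5.3) = 0.12987
System 2: ρ₂ = 5.3/16.7 = 0.3174, W₂ = 1/(16.7-5.3) = 0.087719
Improvement: (W₁-W₂)/W₁ = (0.12987-0.087719)/0.12987 = 32.46%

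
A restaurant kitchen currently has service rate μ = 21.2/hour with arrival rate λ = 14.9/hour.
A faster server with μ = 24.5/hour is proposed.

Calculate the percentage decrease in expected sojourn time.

System 1: ρ₁ = 14.9/21.2 = 0.7028, W₁ = 1/(21.2-14.9) = 0.1587
System 2: ρ₂ = 14.9/24.5 = 0.6082, W₂ = 1/(24.5-14.9) = 0.1042
Improvement: (W₁-W₂)/W₁ = (0.1587-0.1042)/0.1587 = 34.38%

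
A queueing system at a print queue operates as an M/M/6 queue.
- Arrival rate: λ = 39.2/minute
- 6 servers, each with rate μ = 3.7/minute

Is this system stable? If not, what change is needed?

Stability requires ρ = λ/(cμ) < 1
ρ = 39.2/(6 × 3.7) = 39.2/22.20 = 1.7658
Since 1.7658 ≥ 1, the system is UNSTABLE.
Need c > λ/μ = 39.2/3.7 = 10.59.
Minimum servers needed: c = 11.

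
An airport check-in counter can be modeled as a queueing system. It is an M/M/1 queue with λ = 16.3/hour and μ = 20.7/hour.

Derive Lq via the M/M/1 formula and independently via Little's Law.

Method 1 (direct): Lq = λ²/(μ(μ-λ)) = 265.69/(20.7 × 4.40) = 2.9171

Method 2 (Little's Law):
W = 1/(μ-λ) = 1/4.40 = 0.227273
Wq = W - 1/μ = 0.227273 - 0.0483092 = 0.178964
Lq = λWq = 16.3 × 0.178964 = 2.9171 ✔ (matches Method 1)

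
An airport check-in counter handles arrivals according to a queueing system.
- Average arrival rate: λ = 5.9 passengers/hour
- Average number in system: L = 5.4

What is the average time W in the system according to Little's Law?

Little's Law: L = λW, so W = L/λ
W = 5.4/5.9 = 0.9153 hours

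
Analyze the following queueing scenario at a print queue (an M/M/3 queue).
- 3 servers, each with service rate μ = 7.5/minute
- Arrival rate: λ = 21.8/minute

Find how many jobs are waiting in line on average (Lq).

Traffic intensity: ρ = λ/(cμ) = 21.8/(3×7.5) = 0.9689
Since ρ = 0.9689 < 1, system is stable.
Offered load a = λ/μ = cρ = 21.8/7.5 = 2.9067
P₀ = [ Σₙ₌₀^2 aⁿ/n! + a^3/(3!(1-ρ)) ]⁻¹
Σ = a^0/0! + a^1/1! + a^2/2! = 1.00000 + 2.90667 + 4.22436 = 8.1310
a^3/(3!(1-ρ)) = 24.55759/(6 × 0.03111111) = 131.5585
P₀ = 1/(8.1310 + 131.5585) = 0.007159
Lq = P₀·a^3·ρ / (3!(1-ρ)²) = 0.0071587 × 24.5576 × 0.96889 / (6 × 0.00096790) = 29.3301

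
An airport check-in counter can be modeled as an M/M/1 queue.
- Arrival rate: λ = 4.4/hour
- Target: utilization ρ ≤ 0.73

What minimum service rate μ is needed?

ρ = λ/μ, so μ = λ/ρ
μ ≥ 4.4/0.73 = 6.0274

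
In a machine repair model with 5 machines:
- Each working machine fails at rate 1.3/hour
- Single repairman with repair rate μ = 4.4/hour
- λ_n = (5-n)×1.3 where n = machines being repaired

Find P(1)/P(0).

P(1)/P(0) = ∏_{i=0}^{1-1} λ_i/μ_{i+1}
= (5-0)×1.3/4.4
= 1.4773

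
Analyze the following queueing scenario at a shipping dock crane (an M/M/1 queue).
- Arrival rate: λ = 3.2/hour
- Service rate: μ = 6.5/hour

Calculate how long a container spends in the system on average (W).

First, compute utilization: ρ = λ/μ = 3.2/6.5 = 0.4923
For M/M/1: W = 1/(μ-λ)
W = 1/(6.5-3.2) = 1/3.30
W = 0.3030 hours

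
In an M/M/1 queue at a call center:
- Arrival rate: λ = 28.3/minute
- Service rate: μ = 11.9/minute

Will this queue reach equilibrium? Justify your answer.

Stability requires ρ = λ/(cμ) < 1
ρ = 28.3/(1 × 11.9) = 28.3/11.90 = 2.3782
Since 2.3782 ≥ 1, the system is UNSTABLE.
Queue grows without bound. Need μ > λ = 28.3.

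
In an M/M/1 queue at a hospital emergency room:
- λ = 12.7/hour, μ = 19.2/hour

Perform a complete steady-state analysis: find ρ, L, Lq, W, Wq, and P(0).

Step 1: ρ = λ/μ = 12.7/19.2 = 0.6615
Step 2: L = λ/(μ-λ) = 12.7/6.50 = 1.9538
Step 3: Lq = λ²/(μ(μ-λ)) = 161.29/(19.2×6.50) = 1.2924
Step 4: W = 1/(μ-λ) = 1/6.50 = 0.153846
Step 5: Wq = λ/(μ(μ-λ)) = 12.7/(19.2×6.50) = 0.1018
Step 6: P(0) = 1-ρ = 0.3385
Verify: L = λW = 12.7×0.153846 = 1.9538 ✔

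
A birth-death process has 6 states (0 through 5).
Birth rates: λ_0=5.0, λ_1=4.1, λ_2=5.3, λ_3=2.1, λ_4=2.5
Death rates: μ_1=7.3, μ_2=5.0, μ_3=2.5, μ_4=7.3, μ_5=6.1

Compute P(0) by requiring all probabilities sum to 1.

Ratios P(n)/P(0) = (λ₀···λₙ₋₁)/(μ₁···μₙ):
P(1)/P(0) = (5.0)/(7.3) = 0.68493
P(2)/P(0) = (5.0×4.1)/(7.3×5.0) = 0.56164
P(3)/P(0) = (5.0×4.1×5.3)/(7.3×5.0×2.5) = 1.1907
P(4)/P(0) = (5.0×4.1×5.3×2.1)/(7.3×5.0×2.5×7.3) = 0.34253
P(5)/P(0) = (5.0×4.1×5.3×2.1×2.5)/(7.3×5.0×2.5×7.3×6.1) = 0.14038

Normalization: ∑ P(n) = 1
P(0) × (1.0000 + 0.68493 + 0.56164 + 1.1907 + 0.34253 + 0.14038) = 1
P(0) × 3.9202 = 1
P(0) = 1/3.9202 = 0.2551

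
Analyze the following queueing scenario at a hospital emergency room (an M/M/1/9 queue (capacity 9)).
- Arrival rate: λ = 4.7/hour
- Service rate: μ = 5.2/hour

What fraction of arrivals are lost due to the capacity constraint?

ρ = λ/μ = 4.7/5.2 = 0.90385
P₀ = (1-ρ)/(1-ρ^(K+1)) = (1-0.90385)/(1-0.90385^10) = 0.09615/0.6361 = 0.1512
P_K = P₀×ρ^K = 0.15115 × 0.90385^9 = 0.15115 × 0.40259 = 0.06085
Blocking probability = 6.09%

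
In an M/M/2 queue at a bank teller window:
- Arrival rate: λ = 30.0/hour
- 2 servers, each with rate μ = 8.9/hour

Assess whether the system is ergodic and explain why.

Stability requires ρ = λ/(cμ) < 1
ρ = 30.0/(2 × 8.9) = 30.0/17.80 = 1.6854
Since 1.6854 ≥ 1, the system is UNSTABLE.
Need c > λ/μ = 30.0/8.9 = 3.37.
Minimum servers needed: c = 4.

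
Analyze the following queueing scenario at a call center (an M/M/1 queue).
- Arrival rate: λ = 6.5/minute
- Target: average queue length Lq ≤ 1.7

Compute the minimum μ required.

For M/M/1: Lq = λ²/(μ(μ-λ))
Need Lq ≤ 1.7, i.e. μ(μ-λ) ≥ λ²/1.7
μ² - 6.5μ - 42.25/1.7 ≥ 0  →  μ² - 6.5μ - 24.85294 ≥ 0
Quadratic formula (positive root): μ = [λ + √(λ² + 4×24.85294)]/2
Discriminant: 42.25 + 4×24.85294 = 141.6618, √141.6618 = 11.9022
μ ≥ (6.5 + 11.9022)/2 = 9.2011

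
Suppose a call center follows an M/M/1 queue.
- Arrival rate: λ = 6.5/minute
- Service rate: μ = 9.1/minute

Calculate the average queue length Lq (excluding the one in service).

ρ = λ/μ = 6.5/9.1 = 0.7143
For M/M/1: Lq = λ²/(μ(μ-λ))
Lq = 42.25/(9.1 × 2.60)
Lq = 1.7857 calls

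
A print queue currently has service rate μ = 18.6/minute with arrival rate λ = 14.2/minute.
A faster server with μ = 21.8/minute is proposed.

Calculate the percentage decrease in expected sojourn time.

System 1: ρ₁ = 14.2/18.6 = 0.7634, W₁ = 1/(18.6-14.2) = 0.227273
System 2: ρ₂ = 14.2/21.8 = 0.6514, W₂ = 1/(21.8-14.2) = 0.131579
Improvement: (W₁-W₂)/W₁ = (0.227273-0.131579)/0.227273 = 42.11%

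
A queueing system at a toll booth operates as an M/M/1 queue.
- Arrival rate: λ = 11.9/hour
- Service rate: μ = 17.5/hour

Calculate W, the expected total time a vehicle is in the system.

First, compute utilization: ρ = λ/μ = 11.9/17.5 = 0.6800
For M/M/1: W = 1/(μ-λ)
W = 1/(17.5-11.9) = 1/5.60
W = 0.1786 hours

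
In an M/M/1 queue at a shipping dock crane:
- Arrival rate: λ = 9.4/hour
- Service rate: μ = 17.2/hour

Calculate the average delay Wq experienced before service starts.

First, compute utilization: ρ = λ/μ = 9.4/17.2 = 0.5465
For M/M/1: Wq = λ/(μ(μ-λ))
Wq = 9.4/(17.2 × (17.2-9.4))
Wq = 9.4/(17.2 × 7.80)
Wq = 0.07007 hours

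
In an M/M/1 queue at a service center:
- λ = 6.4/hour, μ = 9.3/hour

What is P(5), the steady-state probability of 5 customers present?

ρ = λ/μ = 6.4/9.3 = 0.6882
P(n) = (1-ρ)ρⁿ
P(5) = (1-0.6882) × 0.6882^5
P(5) = 0.31180 × 0.15437
P(5) = 0.04813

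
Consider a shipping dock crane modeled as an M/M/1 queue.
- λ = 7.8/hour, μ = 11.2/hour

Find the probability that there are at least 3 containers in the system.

ρ = λ/μ = 7.8/11.2 = 0.69643
P(N ≥ n) = ρⁿ
P(N ≥ 3) = 0.69643^3
P(N ≥ 3) = 0.3378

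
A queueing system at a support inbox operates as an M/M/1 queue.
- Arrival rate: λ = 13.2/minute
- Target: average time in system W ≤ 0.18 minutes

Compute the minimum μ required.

For M/M/1: W = 1/(μ-λ)
Need W ≤ 0.18, so 1/(μ-λ) ≤ 0.18
μ - λ ≥ 1/0.18 = 5.5556
μ ≥ 13.2 + 5.5556 = 18.7556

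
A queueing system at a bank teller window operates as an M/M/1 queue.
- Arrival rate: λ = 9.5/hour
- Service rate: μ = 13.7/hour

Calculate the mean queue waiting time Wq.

First, compute utilization: ρ = λ/μ = 9.5/13.7 = 0.6934
For M/M/1: Wq = λ/(μ(μ-λ))
Wq = 9.5/(13.7 × (13.7-9.5))
Wq = 9.5/(13.7 × 4.20)
Wq = 0.1651 hours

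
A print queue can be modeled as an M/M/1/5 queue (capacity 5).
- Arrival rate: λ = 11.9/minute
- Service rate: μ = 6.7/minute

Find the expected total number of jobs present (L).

ρ = λ/μ = 11.9/6.7 = 1.77612
P₀ = (1-ρ)/(1-ρ^(K+1)) = (1-1.77612)/(1-1.77612^6) = -0.7761/-30.3931 = 0.02554
P_K = P₀×ρ^K = 0.02554 × 1.77612^5 = 0.02554 × 17.6751 = 0.4514
L = ρ[1 - (K+1)ρ^K + Kρ^(K+1)] / [(1-ρ)(1-ρ^(K+1))]
L = 1.77612 × (1 - 6×17.6751 + 5×31.3931) / ((1 - 1.77612) × (1 - 31.3931)) = 3.9090 jobs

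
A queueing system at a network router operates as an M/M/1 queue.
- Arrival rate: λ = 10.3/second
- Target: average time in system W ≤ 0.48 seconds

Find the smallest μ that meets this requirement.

For M/M/1: W = 1/(μ-λ)
Need W ≤ 0.48, so 1/(μ-λ) ≤ 0.48
μ - λ ≥ 1/0.48 = 2.0833
μ ≥ 10.3 + 2.0833 = 12.3833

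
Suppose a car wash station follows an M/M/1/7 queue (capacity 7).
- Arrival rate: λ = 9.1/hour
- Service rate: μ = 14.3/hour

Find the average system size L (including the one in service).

ρ = λ/μ = 9.1/14.3 = 0.63636
P₀ = (1-ρ)/(1-ρ^(K+1)) = (1-0.63636)/(1-0.63636^8) = 0.3636/0.9731 = 0.3737
P_K = P₀×ρ^K = 0.3737 × 0.63636^7 = 0.3737 × 0.04226 = 0.01579
L = ρ[1 - (K+1)ρ^K + Kρ^(K+1)] / [(1-ρ)(1-ρ^(K+1))]
L = 0.63636 × (1 - 8×0.042259 + 7×0.026892) / ((1 - 0.63636) × (1 - 0.026892)) = 1.5289 cars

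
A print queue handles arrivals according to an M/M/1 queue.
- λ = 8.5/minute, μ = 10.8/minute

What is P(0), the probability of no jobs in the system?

ρ = λ/μ = 8.5/10.8 = 0.7870
P(0) = 1 - ρ = 1 - 0.7870 = 0.2130
The server is idle 21.30% of the time.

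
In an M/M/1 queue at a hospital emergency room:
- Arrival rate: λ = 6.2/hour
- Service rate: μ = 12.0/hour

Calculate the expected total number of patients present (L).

ρ = λ/μ = 6.2/12.0 = 0.5167
For M/M/1: L = λ/(μ-λ)
L = 6.2/(12.0-6.2) = 6.2/5.80
L = 1.0690 patients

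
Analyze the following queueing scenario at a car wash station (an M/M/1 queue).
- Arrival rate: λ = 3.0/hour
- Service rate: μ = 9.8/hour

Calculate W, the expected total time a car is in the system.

First, compute utilization: ρ = λ/μ = 3.0/9.8 = 0.3061
For M/M/1: W = 1/(μ-λ)
W = 1/(9.8-3.0) = 1/6.80
W = 0.1471 hours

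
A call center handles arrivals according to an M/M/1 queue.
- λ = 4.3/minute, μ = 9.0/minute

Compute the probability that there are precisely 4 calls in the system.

ρ = λ/μ = 4.3/9.0 = 0.47778
P(n) = (1-ρ)ρⁿ
P(4) = (1-0.47778) × 0.47778^4
P(4) = 0.5222 × 0.05211
P(4) = 0.02721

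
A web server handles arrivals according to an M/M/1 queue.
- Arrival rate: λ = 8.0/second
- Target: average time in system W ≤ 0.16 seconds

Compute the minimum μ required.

For M/M/1: W = 1/(μ-λ)
Need W ≤ 0.16, so 1/(μ-λ) ≤ 0.16
μ - λ ≥ 1/0.16 = 6.2500
μ ≥ 8.0 + 6.2500 = 14.2500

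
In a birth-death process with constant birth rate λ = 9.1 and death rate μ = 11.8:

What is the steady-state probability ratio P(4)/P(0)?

For constant rates: P(n)/P(0) = (λ/μ)^n
P(4)/P(0) = (9.1/11.8)^4 = 0.7712^4 = 0.3537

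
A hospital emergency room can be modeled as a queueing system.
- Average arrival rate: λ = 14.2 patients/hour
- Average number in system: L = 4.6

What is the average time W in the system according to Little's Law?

Little's Law: L = λW, so W = L/λ
W = 4.6/14.2 = 0.3239 hours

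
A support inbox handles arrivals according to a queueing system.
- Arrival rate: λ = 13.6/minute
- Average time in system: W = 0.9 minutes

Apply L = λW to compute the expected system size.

Little's Law: L = λW
L = 13.6 × 0.9 = 12.2400 emails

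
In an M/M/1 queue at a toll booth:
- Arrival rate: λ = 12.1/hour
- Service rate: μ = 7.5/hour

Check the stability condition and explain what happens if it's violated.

Stability requires ρ = λ/(cμ) < 1
ρ = 12.1/(1 × 7.5) = 12.1/7.50 = 1.6133
Since 1.6133 ≥ 1, the system is UNSTABLE.
Queue grows without bound. Need μ > λ = 12.1.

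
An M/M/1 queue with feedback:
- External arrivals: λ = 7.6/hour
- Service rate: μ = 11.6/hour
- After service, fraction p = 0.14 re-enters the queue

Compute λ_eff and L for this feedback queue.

Effective arrival rate: λ_eff = λ/(1-p) = 7.6/(1-0.14) = 7.6/0.86 = 8.8372
ρ = λ_eff/μ = 8.8372/11.6 = 0.76183
L = ρ/(1-ρ) = 0.76183/(1-0.76183) = 3.1987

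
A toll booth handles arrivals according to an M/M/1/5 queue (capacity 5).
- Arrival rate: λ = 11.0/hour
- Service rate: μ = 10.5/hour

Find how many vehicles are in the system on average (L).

ρ = λ/μ = 11.0/10.5 = 1.04762
P₀ = (1-ρ)/(1-ρ^(K+1)) = (1-1.04762)/(1-1.04762^6) = -0.04762/-0.3220 = 0.1479
P_K = P₀×ρ^K = 0.1479 × 1.04762^5 = 0.1479 × 1.2619 = 0.1866
L = ρ[1 - (K+1)ρ^K + Kρ^(K+1)] / [(1-ρ)(1-ρ^(K+1))]
L = 1.04762 × (1 - 6×1.2618825 + 5×1.3219733) / ((1 - 1.04762) × (1 - 1.3219733)) = 2.6355 vehicles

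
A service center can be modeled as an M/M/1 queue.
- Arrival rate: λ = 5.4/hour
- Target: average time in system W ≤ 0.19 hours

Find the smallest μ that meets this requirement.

For M/M/1: W = 1/(μ-λ)
Need W ≤ 0.19, so 1/(μ-λ) ≤ 0.19
μ - λ ≥ 1/0.19 = 5.2632
μ ≥ 5.4 + 5.2632 = 10.6632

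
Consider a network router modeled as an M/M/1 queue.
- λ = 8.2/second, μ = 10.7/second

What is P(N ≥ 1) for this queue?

ρ = λ/μ = 8.2/10.7 = 0.7664
P(N ≥ n) = ρⁿ
P(N ≥ 1) = 0.7664^1
P(N ≥ 1) = 0.7664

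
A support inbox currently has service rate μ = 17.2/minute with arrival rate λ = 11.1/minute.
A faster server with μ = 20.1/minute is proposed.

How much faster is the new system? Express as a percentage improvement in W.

System 1: ρ₁ = 11.1/17.2 = 0.6453, W₁ = 1/(17.2-11.1) = 0.16393
System 2: ρ₂ = 11.1/20.1 = 0.5522, W₂ = 1/(20.1-11.1) = 0.11111
Improvement: (W₁-W₂)/W₁ = (0.16393-0.11111)/0.16393 = 32.22%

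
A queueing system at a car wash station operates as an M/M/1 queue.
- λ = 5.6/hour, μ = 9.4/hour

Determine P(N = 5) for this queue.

ρ = λ/μ = 5.6/9.4 = 0.59574
P(n) = (1-ρ)ρⁿ
P(5) = (1-0.59574) × 0.59574^5
P(5) = 0.4043 × 0.07504
P(5) = 0.03034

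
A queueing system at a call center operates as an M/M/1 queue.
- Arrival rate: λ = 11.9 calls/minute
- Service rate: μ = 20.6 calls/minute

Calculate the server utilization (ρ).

Server utilization: ρ = λ/μ
ρ = 11.9/20.6 = 0.5777
The server is busy 57.77% of the time.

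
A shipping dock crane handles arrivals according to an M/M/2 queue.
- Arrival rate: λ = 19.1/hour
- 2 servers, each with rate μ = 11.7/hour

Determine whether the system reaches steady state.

Stability requires ρ = λ/(cμ) < 1
ρ = 19.1/(2 × 11.7) = 19.1/23.40 = 0.8162
Since 0.8162 < 1, the system is STABLE.
The servers are busy 81.62% of the time.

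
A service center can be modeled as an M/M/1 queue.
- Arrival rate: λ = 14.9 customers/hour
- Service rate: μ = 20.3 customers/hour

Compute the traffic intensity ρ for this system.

Server utilization: ρ = λ/μ
ρ = 14.9/20.3 = 0.7340
The server is busy 73.40% of the time.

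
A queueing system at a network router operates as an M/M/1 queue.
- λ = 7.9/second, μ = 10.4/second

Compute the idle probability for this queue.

ρ = λ/μ = 7.9/10.4 = 0.7596
P(0) = 1 - ρ = 1 - 0.7596 = 0.2404
The server is idle 24.04% of the time.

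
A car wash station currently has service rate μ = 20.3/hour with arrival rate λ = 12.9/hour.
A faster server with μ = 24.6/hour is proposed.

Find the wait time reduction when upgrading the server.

System 1: ρ₁ = 12.9/20.3 = 0.6355, W₁ = 1/(20.3-12.9) = 0.13514
System 2: ρ₂ = 12.9/24.6 = 0.5244, W₂ = 1/(24.6-12.9) = 0.085470
Improvement: (W₁-W₂)/W₁ = (0.13514-0.085470)/0.13514 = 36.75%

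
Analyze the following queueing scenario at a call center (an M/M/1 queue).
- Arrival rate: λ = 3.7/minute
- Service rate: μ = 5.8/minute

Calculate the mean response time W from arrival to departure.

First, compute utilization: ρ = λ/μ = 3.7/5.8 = 0.6379
For M/M/1: W = 1/(μ-λ)
W = 1/(5.8-3.7) = 1/2.10
W = 0.4762 minutes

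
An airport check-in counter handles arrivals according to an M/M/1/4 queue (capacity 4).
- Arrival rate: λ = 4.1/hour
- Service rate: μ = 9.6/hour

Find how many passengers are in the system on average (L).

ρ = λ/μ = 4.1/9.6 = 0.4271
P₀ = (1-ρ)/(1-ρ^(K+1)) = (1-0.4271)/(1-0.4271^5) = 0.5729/0.9858 = 0.5812
P_K = P₀×ρ^K = 0.5812 × 0.4271^4 = 0.5812 × 0.03328 = 0.01934
L = ρ[1 - (K+1)ρ^K + Kρ^(K+1)] / [(1-ρ)(1-ρ^(K+1))]
L = 0.4271 × (1 - 5×0.03328 + 4×0.01421) / ((1 - 0.4271) × (1 - 0.01421)) = 0.6734 passengers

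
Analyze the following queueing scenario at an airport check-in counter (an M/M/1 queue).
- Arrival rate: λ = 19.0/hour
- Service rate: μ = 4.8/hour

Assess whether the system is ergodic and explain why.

Stability requires ρ = λ/(cμ) < 1
ρ = 19.0/(1 × 4.8) = 19.0/4.80 = 3.9583
Since 3.9583 ≥ 1, the system is UNSTABLE.
Queue grows without bound. Need μ > λ = 19.0.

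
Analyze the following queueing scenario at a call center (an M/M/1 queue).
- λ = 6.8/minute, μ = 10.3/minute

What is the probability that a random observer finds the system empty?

ρ = λ/μ = 6.8/10.3 = 0.6602
P(0) = 1 - ρ = 1 - 0.6602 = 0.3398
The server is idle 33.98% of the time.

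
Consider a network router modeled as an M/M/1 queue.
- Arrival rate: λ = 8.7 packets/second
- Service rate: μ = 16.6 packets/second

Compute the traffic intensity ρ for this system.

Server utilization: ρ = λ/μ
ρ = 8.7/16.6 = 0.5241
The server is busy 52.41% of the time.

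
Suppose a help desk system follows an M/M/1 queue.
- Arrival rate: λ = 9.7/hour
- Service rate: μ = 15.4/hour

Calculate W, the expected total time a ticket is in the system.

First, compute utilization: ρ = λ/μ = 9.7/15.4 = 0.6299
For M/M/1: W = 1/(μ-λ)
W = 1/(15.4-9.7) = 1/5.70
W = 0.1754 hours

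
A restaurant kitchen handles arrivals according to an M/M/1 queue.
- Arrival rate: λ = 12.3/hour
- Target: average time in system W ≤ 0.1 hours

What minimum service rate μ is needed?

For M/M/1: W = 1/(μ-λ)
Need W ≤ 0.1, so 1/(μ-λ) ≤ 0.1
μ - λ ≥ 1/0.1 = 10.0000
μ ≥ 12.3 + 10.0000 = 22.3000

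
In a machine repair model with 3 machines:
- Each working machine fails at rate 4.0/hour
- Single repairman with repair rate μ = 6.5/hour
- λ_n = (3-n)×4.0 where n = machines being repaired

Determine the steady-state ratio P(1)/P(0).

P(1)/P(0) = ∏_{i=0}^{1-1} λ_i/μ_{i+1}
= (3-0)×4.0/6.5
= 1.8462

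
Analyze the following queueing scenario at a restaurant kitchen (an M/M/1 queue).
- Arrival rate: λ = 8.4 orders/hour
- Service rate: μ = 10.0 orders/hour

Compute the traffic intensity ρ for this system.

Server utilization: ρ = λ/μ
ρ = 8.4/10.0 = 0.8400
The server is busy 84.00% of the time.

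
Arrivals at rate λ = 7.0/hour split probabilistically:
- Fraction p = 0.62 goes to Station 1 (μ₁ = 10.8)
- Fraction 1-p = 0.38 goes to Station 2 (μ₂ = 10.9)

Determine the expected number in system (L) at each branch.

Effective rates: λ₁ = 7.0×0.62 = 4.34, λ₂ = 7.0×0.38 = 2.66
Station 1: ρ₁ = 4.34/10.8 = 0.40185, L₁ = ρ₁/(1-ρ₁) = 0.40185/(1-0.40185) = 0.6718
Station 2: ρ₂ = 2.66/10.9 = 0.2440, L₂ = ρ₂/(1-ρ₂) = 0.2440/(1-0.2440) = 0.3228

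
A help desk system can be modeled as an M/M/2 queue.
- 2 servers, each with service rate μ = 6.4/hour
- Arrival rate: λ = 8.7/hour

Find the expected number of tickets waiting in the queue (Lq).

Traffic intensity: ρ = λ/(cμ) = 8.7/(2×6.4) = 0.6797
Since ρ = 0.6797 < 1, system is stable.
Offered load a = λ/μ = cρ = 8.7/6.4 = 1.3594
P₀ = [ Σₙ₌₀^1 aⁿ/n! + a^2/(2!(1-ρ)) ]⁻¹
Σ = a^0/0! + a^1/1! = 1.0000 + 1.3594 = 2.3594
a^2/(2!(1-ρ)) = 1.8479/(2 × 0.32031) = 2.8845
P₀ = 1/(2.3594 + 2.8845) = 0.1907
Lq = P₀·a^2·ρ / (2!(1-ρ)²) = 0.19070 × 1.8479 × 0.67969 / (2 × 0.10260) = 1.1672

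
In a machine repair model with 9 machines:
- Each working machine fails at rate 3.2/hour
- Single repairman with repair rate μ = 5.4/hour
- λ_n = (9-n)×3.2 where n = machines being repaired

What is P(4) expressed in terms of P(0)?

P(4)/P(0) = ∏_{i=0}^{4-1} λ_i/μ_{i+1}
= (9-0)×3.2/5.4 × (9-1)×3.2/5.4 × (9-2)×3.2/5.4 × (9-3)×3.2/5.4
= 372.9123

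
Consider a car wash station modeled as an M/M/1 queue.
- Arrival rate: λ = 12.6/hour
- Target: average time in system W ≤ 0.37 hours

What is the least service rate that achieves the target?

For M/M/1: W = 1/(μ-λ)
Need W ≤ 0.37, so 1/(μ-λ) ≤ 0.37
μ - λ ≥ 1/0.37 = 2.7027
μ ≥ 12.6 + 2.7027 = 15.3027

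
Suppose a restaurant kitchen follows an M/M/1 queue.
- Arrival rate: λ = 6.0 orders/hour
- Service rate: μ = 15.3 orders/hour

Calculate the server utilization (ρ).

Server utilization: ρ = λ/μ
ρ = 6.0/15.3 = 0.3922
The server is busy 39.22% of the time.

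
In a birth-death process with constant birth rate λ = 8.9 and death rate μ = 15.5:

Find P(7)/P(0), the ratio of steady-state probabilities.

For constant rates: P(n)/P(0) = (λ/μ)^n
P(7)/P(0) = (8.9/15.5)^7 = 0.5742^7 = 0.02058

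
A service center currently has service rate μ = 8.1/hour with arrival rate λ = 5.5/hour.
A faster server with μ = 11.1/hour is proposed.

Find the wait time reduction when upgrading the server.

System 1: ρ₁ = 5.5/8.1 = 0.6790, W₁ = 1/(8.1-5.5) = 0.38462
System 2: ρ₂ = 5.5/11.1 = 0.4955, W₂ = 1/(11.1-5.5) = 0.17857
Improvement: (W₁-W₂)/W₁ = (0.38462-0.17857)/0.38462 = 53.57%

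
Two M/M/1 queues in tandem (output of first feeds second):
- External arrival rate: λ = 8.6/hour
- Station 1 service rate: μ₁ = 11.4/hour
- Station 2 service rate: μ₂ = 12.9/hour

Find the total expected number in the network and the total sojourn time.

By Jackson's theorem, each station behaves as independent M/M/1.
Station 1: ρ₁ = 8.6/11.4 = 0.7544, L₁ = ρ₁/(1-ρ₁) = λ/(μ₁-λ) = 8.6/2.80 = 3.0714
Station 2: ρ₂ = 8.6/12.9 = 0.6667, L₂ = ρ₂/(1-ρ₂) = λ/(μ₂-λ) = 8.6/4.30 = 2.0000
Total: L = L₁ + L₂ = 3.0714 + 2.0000 = 5.0714
W = L/λ = 5.0714/8.6 = 0.5897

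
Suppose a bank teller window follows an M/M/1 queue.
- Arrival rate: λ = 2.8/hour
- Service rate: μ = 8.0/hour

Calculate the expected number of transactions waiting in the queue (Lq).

ρ = λ/μ = 2.8/8.0 = 0.3500
For M/M/1: Lq = λ²/(μ(μ-λ))
Lq = 7.84/(8.0 × 5.20)
Lq = 0.1885 transactions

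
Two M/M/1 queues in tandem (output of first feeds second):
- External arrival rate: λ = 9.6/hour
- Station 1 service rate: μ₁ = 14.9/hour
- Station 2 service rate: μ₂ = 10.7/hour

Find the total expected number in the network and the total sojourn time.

By Jackson's theorem, each station behaves as independent M/M/1.
Station 1: ρ₁ = 9.6/14.9 = 0.6443, L₁ = ρ₁/(1-ρ₁) = λ/(μ₁-λ) = 9.6/5.30 = 1.8113
Station 2: ρ₂ = 9.6/10.7 = 0.8972, L₂ = ρ₂/(1-ρ₂) = λ/(μ₂-λ) = 9.6/1.10 = 8.7273
Total: L = L₁ + L₂ = 1.8113 + 8.7273 = 10.5386
W = L/λ = 10.5386/9.6 = 1.0978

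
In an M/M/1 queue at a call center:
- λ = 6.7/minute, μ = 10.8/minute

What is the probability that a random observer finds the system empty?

ρ = λ/μ = 6.7/10.8 = 0.6204
P(0) = 1 - ρ = 1 - 0.6204 = 0.3796
The server is idle 37.96% of the time.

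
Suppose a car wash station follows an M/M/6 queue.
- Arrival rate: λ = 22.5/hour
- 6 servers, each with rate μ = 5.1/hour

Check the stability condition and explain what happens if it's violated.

Stability requires ρ = λ/(cμ) < 1
ρ = 22.5/(6 × 5.1) = 22.5/30.60 = 0.7353
Since 0.7353 < 1, the system is STABLE.
The servers are busy 73.53% of the time.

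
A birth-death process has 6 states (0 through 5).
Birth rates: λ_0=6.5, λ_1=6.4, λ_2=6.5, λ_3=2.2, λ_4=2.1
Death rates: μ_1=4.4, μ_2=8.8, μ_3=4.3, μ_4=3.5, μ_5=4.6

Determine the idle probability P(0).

Ratios P(n)/P(0) = (λ₀···λₙ₋₁)/(μ₁···μₙ):
P(1)/P(0) = (6.5)/(4.4) = 1.4773
P(2)/P(0) = (6.5×6.4)/(4.4×8.8) = 1.0744
P(3)/P(0) = (6.5×6.4×6.5)/(4.4×8.8×4.3) = 1.6241
P(4)/P(0) = (6.5×6.4×6.5×2.2)/(4.4×8.8×4.3×3.5) = 1.0208
P(5)/P(0) = (6.5×6.4×6.5×2.2×2.1)/(4.4×8.8×4.3×3.5×4.6) = 0.4660

Normalization: ∑ P(n) = 1
P(0) × (1.0000 + 1.4773 + 1.0744 + 1.6241 + 1.0208 + 0.4660) = 1
P(0) × 6.6626 = 1
P(0) = 1/6.6626 = 0.1501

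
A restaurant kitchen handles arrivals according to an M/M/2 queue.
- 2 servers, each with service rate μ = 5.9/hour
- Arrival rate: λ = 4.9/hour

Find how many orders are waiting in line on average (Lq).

Traffic intensity: ρ = λ/(cμ) = 4.9/(2×5.9) = 0.4153
Since ρ = 0.4153 < 1, system is stable.
Offered load a = λ/μ = cρ = 4.9/5.9 = 0.8305
P₀ = [ Σₙ₌₀^1 aⁿ/n! + a^2/(2!(1-ρ)) ]⁻¹
Σ = a^0/0! + a^1/1! = 1.0000 + 0.8305 = 1.8305
a^2/(2!(1-ρ)) = 0.6897/(2 × 0.5847) = 0.5898
P₀ = 1/(1.8305 + 0.5898) = 0.4132
Lq = P₀·a^2·ρ / (2!(1-ρ)²) = 0.41317 × 0.68974 × 0.41525 / (2 × 0.34193) = 0.1730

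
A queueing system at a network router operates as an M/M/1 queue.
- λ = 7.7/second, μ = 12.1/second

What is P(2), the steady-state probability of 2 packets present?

ρ = λ/μ = 7.7/12.1 = 0.6364
P(n) = (1-ρ)ρⁿ
P(2) = (1-0.6364) × 0.6364^2
P(2) = 0.3636 × 0.4050
P(2) = 0.1473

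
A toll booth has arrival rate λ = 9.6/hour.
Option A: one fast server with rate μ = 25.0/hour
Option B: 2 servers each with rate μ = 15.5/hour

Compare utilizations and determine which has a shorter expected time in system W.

Option A: single server μ = 25.0 (M/M/1)
  ρ_A = 9.6/25.0 = 0.3840
  W_A = 1/(μ-λ) = 1/(25.0-9.6) = 1/15.40 = 0.06494

Option B: 2 servers μ = 15.5 (M/M/2)
  ρ_B = λ/(cμ) = 9.6/(2×15.5) = 0.3097
  Offered load a = λ/μ = cρ = 9.6/15.5 = 0.6194
  P₀ = [ Σₙ₌₀^1 aⁿ/n! + a^2/(2!(1-ρ)) ]⁻¹
  Σ = a^0/0! + a^1/1! = 1.0000 + 0.6194 = 1.6194
  a^2/(2!(1-ρ)) = 0.38360/(2 × 0.69032) = 0.2778
  P₀ = 1/(1.6194 + 0.2778) = 0.5271
  Lq = P₀·a^2·ρ / (2!(1-ρ)²) = 0.52709 × 0.38360 × 0.30968 / (2 × 0.47655) = 0.06570
  Wq_B = Lq/λ = 0.065696/9.6 = 0.006843
  W_B = Wq_B + 1/μ = 0.006843 + 0.06452 = 0.07136

Since W_A = 0.06494 < W_B = 0.07136, Option A (single fast server) has the shorter time in system.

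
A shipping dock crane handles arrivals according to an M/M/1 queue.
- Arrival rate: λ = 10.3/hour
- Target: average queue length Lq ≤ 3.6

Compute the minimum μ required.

For M/M/1: Lq = λ²/(μ(μ-λ))
Need Lq ≤ 3.6, i.e. μ(μ-λ) ≥ λ²/3.6
μ² - 10.3μ - 106.09/3.6 ≥ 0  →  μ² - 10.3μ - 29.46944 ≥ 0
Quadratic formula (positive root): μ = [λ + √(λ² + 4×29.46944)]/2
Discriminant: 106.09 + 4×29.46944 = 223.9678, √223.9678 = 14.9656
μ ≥ (10.3 + 14.9656)/2 = 12.6328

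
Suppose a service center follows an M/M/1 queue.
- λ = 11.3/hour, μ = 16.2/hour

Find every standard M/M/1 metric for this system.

Step 1: ρ = λ/μ = 11.3/16.2 = 0.6975
Step 2: L = λ/(μ-λ) = 11.3/4.90 = 2.3061
Step 3: Lq = λ²/(μ(μ-λ)) = 127.69/(16.2×4.90) = 1.6086
Step 4: W = 1/(μ-λ) = 1/4.90 = 0.20408
Step 5: Wq = λ/(μ(μ-λ)) = 11.3/(16.2×4.90) = 0.1424
Step 6: P(0) = 1-ρ = 0.3025
Verify: L = λW = 11.3×0.20408 = 2.3061 ✔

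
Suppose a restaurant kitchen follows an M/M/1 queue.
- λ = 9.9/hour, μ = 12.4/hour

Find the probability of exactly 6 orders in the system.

ρ = λ/μ = 9.9/12.4 = 0.7984
P(n) = (1-ρ)ρⁿ
P(6) = (1-0.7984) × 0.7984^6
P(6) = 0.20160 × 0.25901
P(6) = 0.05222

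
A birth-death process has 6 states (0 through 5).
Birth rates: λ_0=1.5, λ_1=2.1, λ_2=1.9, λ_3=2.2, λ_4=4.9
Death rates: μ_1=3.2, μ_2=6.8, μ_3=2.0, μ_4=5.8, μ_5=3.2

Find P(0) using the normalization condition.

Ratios P(n)/P(0) = (λ₀···λₙ₋₁)/(μ₁···μₙ):
P(1)/P(0) = (1.5)/(3.2) = 0.4688
P(2)/P(0) = (1.5×2.1)/(3.2×6.8) = 0.1448
P(3)/P(0) = (1.5×2.1×1.9)/(3.2×6.8×2.0) = 0.1375
P(4)/P(0) = (1.5×2.1×1.9×2.2)/(3.2×6.8×2.0×5.8) = 0.05216
P(5)/P(0) = (1.5×2.1×1.9×2.2×4.9)/(3.2×6.8×2.0×5.8×3.2) = 0.07988

Normalization: ∑ P(n) = 1
P(0) × (1.0000 + 0.4688 + 0.1448 + 0.1375 + 0.05216 + 0.07988) = 1
P(0) × 1.8831 = 1
P(0) = 1/1.8831 = 0.5310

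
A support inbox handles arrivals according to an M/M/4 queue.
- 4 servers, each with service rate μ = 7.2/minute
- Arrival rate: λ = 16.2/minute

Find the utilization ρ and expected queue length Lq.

Traffic intensity: ρ = λ/(cμ) = 16.2/(4×7.2) = 0.5625
Since ρ = 0.5625 < 1, system is stable.
Offered load a = λ/μ = cρ = 16.2/7.2 = 2.2500
P₀ = [ Σₙ₌₀^3 aⁿ/n! + a^4/(4!(1-ρ)) ]⁻¹
Σ = a^0/0! + a^1/1! + a^2/2! + a^3/3! = 1.00000 + 2.25000 + 2.53125 + 1.89844 = 7.6797
a^4/(4!(1-ρ)) = 25.6289/(24 × 0.4375) = 2.4408
P₀ = 1/(7.6797 + 2.4408) = 0.09881
Lq = P₀·a^4·ρ / (4!(1-ρ)²) = 0.09881 × 25.6289 × 0.5625 / (24 × 0.1914) = 0.3101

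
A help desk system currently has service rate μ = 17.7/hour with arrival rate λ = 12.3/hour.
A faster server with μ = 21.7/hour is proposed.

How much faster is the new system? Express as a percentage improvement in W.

System 1: ρ₁ = 12.3/17.7 = 0.6949, W₁ = 1/(17.7-12.3) = 0.1852
System 2: ρ₂ = 12.3/21.7 = 0.5668, W₂ = 1/(21.7-12.3) = 0.1064
Improvement: (W₁-W₂)/W₁ = (0.1852-0.1064)/0.1852 = 42.55%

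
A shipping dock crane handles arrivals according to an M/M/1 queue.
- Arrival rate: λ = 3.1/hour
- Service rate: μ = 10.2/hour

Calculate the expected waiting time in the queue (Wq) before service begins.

First, compute utilization: ρ = λ/μ = 3.1/10.2 = 0.3039
For M/M/1: Wq = λ/(μ(μ-λ))
Wq = 3.1/(10.2 × (10.2-3.1))
Wq = 3.1/(10.2 × 7.10)
Wq = 0.04281 hours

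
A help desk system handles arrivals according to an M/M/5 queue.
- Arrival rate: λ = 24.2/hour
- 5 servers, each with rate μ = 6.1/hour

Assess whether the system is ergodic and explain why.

Stability requires ρ = λ/(cμ) < 1
ρ = 24.2/(5 × 6.1) = 24.2/30.50 = 0.7934
Since 0.7934 < 1, the system is STABLE.
The servers are busy 79.34% of the time.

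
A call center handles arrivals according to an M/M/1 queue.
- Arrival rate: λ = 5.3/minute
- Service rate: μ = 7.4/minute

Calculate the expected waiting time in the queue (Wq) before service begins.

First, compute utilization: ρ = λ/μ = 5.3/7.4 = 0.7162
For M/M/1: Wq = λ/(μ(μ-λ))
Wq = 5.3/(7.4 × (7.4-5.3))
Wq = 5.3/(7.4 × 2.10)
Wq = 0.3411 minutes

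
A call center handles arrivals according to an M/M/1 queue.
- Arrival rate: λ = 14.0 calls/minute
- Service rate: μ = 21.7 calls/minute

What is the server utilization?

Server utilization: ρ = λ/μ
ρ = 14.0/21.7 = 0.6452
The server is busy 64.52% of the time.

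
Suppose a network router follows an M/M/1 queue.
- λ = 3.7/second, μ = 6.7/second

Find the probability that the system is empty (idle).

ρ = λ/μ = 3.7/6.7 = 0.5522
P(0) = 1 - ρ = 1 - 0.5522 = 0.4478
The server is idle 44.78% of the time.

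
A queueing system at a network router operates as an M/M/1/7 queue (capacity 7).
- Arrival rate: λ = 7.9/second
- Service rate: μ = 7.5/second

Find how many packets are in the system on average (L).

ρ = λ/μ = 7.9/7.5 = 1.05333
P₀ = (1-ρ)/(1-ρ^(K+1)) = (1-1.05333)/(1-1.05333^8) = -0.05333/-0.5154 = 0.1035
P_K = P₀×ρ^K = 0.1035 × 1.05333^7 = 0.1035 × 1.4386 = 0.1489
L = ρ[1 - (K+1)ρ^K + Kρ^(K+1)] / [(1-ρ)(1-ρ^(K+1))]
L = 1.05333 × (1 - 8×1.4386368 + 7×1.5153593) / ((1 - 1.05333) × (1 - 1.5153593)) = 3.7720 packets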